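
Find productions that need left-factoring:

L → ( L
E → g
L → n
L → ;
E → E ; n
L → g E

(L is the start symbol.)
Left-factoring is needed when two productions for the same non-terminal
share a common prefix on the right-hand side.

Productions for L:
  L → ( L
  L → n
  L → ;
  L → g E
Productions for E:
  E → g
  E → E ; n

No common prefixes found.

Answer: No, left-factoring is not needed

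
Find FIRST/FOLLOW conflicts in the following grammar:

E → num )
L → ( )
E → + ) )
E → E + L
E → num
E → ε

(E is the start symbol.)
Yes. E → '+' ')' ')' with FOLLOW(E) on { '+' }; E → E '+' L with FOLLOW(E) on { '+' }

Nullable non-terminals: E.
FIRST sets used below: FIRST(E) = { '+', 'num', ε }

E: nullable alternative(s) E → ε; FOLLOW(E) = { $, '+' }
  E → num ): FIRST \ {ε} = { 'num' } — disjoint from FOLLOW(E)
  E → + ) ): FIRST \ {ε} = { '+' } — overlaps FOLLOW(E) on { '+' }: CONFLICT
  E → E + L: FIRST \ {ε} = { '+', 'num' } — overlaps FOLLOW(E) on { '+' }: CONFLICT
  E → num: FIRST \ {ε} = { 'num' } — disjoint from FOLLOW(E)
  E → ε: FIRST \ {ε} = { } — this is the only nullable alternative, skip

L has no nullable alternative, so no FIRST/FOLLOW check is needed there.

So the grammar has 2 FIRST/FOLLOW conflicts (marked CONFLICT above).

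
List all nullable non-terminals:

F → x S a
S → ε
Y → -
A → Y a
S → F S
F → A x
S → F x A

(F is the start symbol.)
A non-terminal is nullable if it can derive ε (the empty string): either it has an ε-production, or it has a production whose right-hand side consists entirely of nullable non-terminals.

ε-productions: S → ε
So S is immediately nullable.
No further non-terminal can be added: every production for the remaining non-terminals contains a terminal or a non-nullable non-terminal.
Nullable = { 'S' }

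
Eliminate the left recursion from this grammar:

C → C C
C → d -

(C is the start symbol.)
C is directly left-recursive. The standard transformation for
  A → A α₁ | ... | A α_m | β₁ | ... | β_n
is
  A  → β₁ A' | ... | β_n A'
  A' → α₁ A' | ... | α_m A' | ε

C → d - becomes C → d - C'
C → C C becomes C' → C C'
Add C' → ε

Resulting grammar:
C → d - C'
C' → C C'
C' → ε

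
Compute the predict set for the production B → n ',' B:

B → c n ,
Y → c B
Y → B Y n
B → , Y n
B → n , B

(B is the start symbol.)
{ 'n' }

PREDICT(B → n ',' B) = (FIRST(RHS) \ {ε}) ∪ (FOLLOW(B) if ε ∈ FIRST(RHS), i.e. RHS ⇒* ε)
FIRST(n ',' B) = { 'n' }
ε ∉ FIRST(n ',' B), so FOLLOW(B) is not added.
PREDICT(B → n ',' B) = { 'n' }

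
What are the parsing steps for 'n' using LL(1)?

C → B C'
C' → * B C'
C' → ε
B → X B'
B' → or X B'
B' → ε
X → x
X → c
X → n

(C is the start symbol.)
LL(1) parsing maintains a stack (initially the start symbol over $) and the input. At each step: if the stack top is a terminal, match it against the current input token; if it is a non-terminal N, replace it with the RHS of M[N, lookahead] (the unique production whose predict set contains the lookahead).

Stack is shown with the top on the left.

Stack      Input  Action
------------------------
C $        n $    output C → B C'
B C' $     n $    output B → X B'
X B' C' $  n $    output X → n
n B' C' $  n $    match 'n'
B' C' $    $      output B' → ε
C' $       $      output C' → ε
$          $      accept

The string is accepted.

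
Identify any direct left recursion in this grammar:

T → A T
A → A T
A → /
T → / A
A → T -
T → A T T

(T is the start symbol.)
Yes, A is left-recursive

T → A T: starts with A
A → A T: LEFT RECURSIVE (starts with A)
A → /: starts with '/'
T → / A: starts with '/'
A → T -: starts with T
T → A T T: starts with A

The grammar has direct left recursion on: A.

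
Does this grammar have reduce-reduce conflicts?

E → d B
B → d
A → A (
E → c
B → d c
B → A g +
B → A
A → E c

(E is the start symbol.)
Yes — I8: [B → d c .] vs [E → c .]

A reduce-reduce conflict occurs when an LR(0) state has two complete items [A → α .] and [B → β .] — both call for a reduction, and with no lookahead the parser cannot choose between them.

Augment with E' → E and build the canonical LR(0) collection (I0 = CLOSURE({[E' → . E]}), then GOTO on every symbol after a dot until no new states appear). It has 13 states:
  I0: { [E → . c], [E → . d B], [E' → . E] }  — shift
  I1: { [E' → E .] }  — accept
  I2: { [E → c .] }  — reduce
  I3: { [A → . A (], [A → . E c], [B → . A g +], [B → . A], [B → . d c], [B → . d], [E → . c], [E → . d B], [E → d . B] }  — shift
  I4: { [A → A . (], [B → A . g +], [B → A .] }  — shift, reduce
  I5: { [E → d B .] }  — reduce
  I6: { [A → E . c] }  — shift
  I7: { [A → . A (], [A → . E c], [B → . A g +], [B → . A], [B → . d c], [B → . d], [B → d . c], [B → d .], [E → . c], [E → . d B], [E → d . B] }  — shift, reduce
  I8: { [B → d c .], [E → c .] }  — 2 reduces
  I9: { [A → E c .] }  — reduce
  I10: { [A → A ( .] }  — reduce
  I11: { [B → A g . +] }  — shift
  I12: { [B → A g + .] }  — reduce

I8 contains complete items [B → d c .], [E → c .] — reduce-reduce conflict.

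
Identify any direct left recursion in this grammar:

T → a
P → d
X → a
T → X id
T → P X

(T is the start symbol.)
No direct left recursion

Direct left recursion occurs when N → N α for some non-terminal N (the right-hand side begins with the left-hand side itself).

T → a: starts with a
P → d: starts with d
X → a: starts with a
T → X id: starts with X
T → P X: starts with P

No direct left recursion found.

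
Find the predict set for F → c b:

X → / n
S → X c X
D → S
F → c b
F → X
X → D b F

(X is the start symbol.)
PREDICT(F → c b) = (FIRST(RHS) \ {ε}) ∪ (FOLLOW(F) if ε ∈ FIRST(RHS), i.e. RHS ⇒* ε)
FIRST(c b) = { 'c' }
ε ∉ FIRST(c b), so FOLLOW(F) is not added.
PREDICT(F → c b) = { 'c' }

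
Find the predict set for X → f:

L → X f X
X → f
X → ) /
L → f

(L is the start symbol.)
PREDICT(X → f) = (FIRST(RHS) \ {ε}) ∪ (FOLLOW(X) if ε ∈ FIRST(RHS), i.e. RHS ⇒* ε)
FIRST(f) = { 'f' }
ε ∉ FIRST(f), so FOLLOW(X) is not added.
PREDICT(X → f) = { 'f' }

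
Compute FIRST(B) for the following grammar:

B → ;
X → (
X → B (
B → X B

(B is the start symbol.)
{ '(', ';' }

To compute FIRST(B), examine every production with B on the left-hand side, reading each right-hand side left to right until a non-nullable symbol is reached.

FIRST sets of the other non-terminals involved (by the same procedure, iterated to a fixed point):
  FIRST(X) = { '(', ';' }

From B → ;:
  - ';' is a terminal: add ';' and stop
From B → X B:
  - X is a non-terminal: add FIRST(X) \ {ε} = { '(', ';' }
    X is not nullable, so stop

Collecting: FIRST(B) = { '(', ';' }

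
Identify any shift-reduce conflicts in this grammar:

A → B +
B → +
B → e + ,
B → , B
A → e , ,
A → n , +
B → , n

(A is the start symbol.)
No shift-reduce conflicts

A shift-reduce conflict occurs when an LR(0) state has both:
  - a complete (reduce) item [A → α .] (dot at the end), and
  - a shift item [B → β . c γ] (dot before a terminal).

Augment with A' → A and build the canonical LR(0) collection (I0 = CLOSURE({[A' → . A]}), then GOTO on every symbol after a dot until no new states appear). It has 17 states:
  I0: { [A → . B +], [A → . e , ,], [A → . n , +], [A' → . A], [B → . +], [B → . , B], [B → . , n], [B → . e + ,] }  — shift
  I1: { [B → + .] }  — reduce
  I2: { [B → , . B], [B → , . n], [B → . +], [B → . , B], [B → . , n], [B → . e + ,] }  — shift
  I3: { [A' → A .] }  — accept
  I4: { [A → B . +] }  — shift
  I5: { [A → e . , ,], [B → e . + ,] }  — shift
  I6: { [A → n . , +] }  — shift
  I7: { [A → n , . +] }  — shift
  I8: { [A → n , + .] }  — reduce
  I9: { [B → e + . ,] }  — shift
  I10: { [A → e , . ,] }  — shift
  I11: { [A → e , , .] }  — reduce
  I12: { [B → e + , .] }  — reduce
  I13: { [A → B + .] }  — reduce
  I14: { [B → , B .] }  — reduce
  I15: { [B → e . + ,] }  — shift
  I16: { [B → , n .] }  — reduce

No state contains both a complete item and a shift item.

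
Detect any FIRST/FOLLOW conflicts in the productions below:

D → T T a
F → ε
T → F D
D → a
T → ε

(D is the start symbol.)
Nullable non-terminals: F, T.
FIRST sets used below: FIRST(F) = { ε }, FIRST(D) = { 'a' }
F has a nullable alternative but only one production, so nothing to check.

T: nullable alternative(s) T → ε; FOLLOW(T) = { 'a' }
  T → F D: FIRST \ {ε} = { 'a' } — overlaps FOLLOW(T) on { 'a' }: CONFLICT
  T → ε: FIRST \ {ε} = { } — this is the only nullable alternative, skip

D has no nullable alternative, so no FIRST/FOLLOW check is needed there.

So the grammar has 1 FIRST/FOLLOW conflict (marked CONFLICT above).

Answer: Yes. T → F D with FOLLOW(T) on { 'a' }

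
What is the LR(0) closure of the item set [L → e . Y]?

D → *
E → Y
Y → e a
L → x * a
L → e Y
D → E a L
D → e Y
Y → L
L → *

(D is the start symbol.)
{ [L → . *], [L → . e Y], [L → . x * a], [L → e . Y], [Y → . L], [Y → . e a] }

Start with: [L → e . Y]
  [L → e . Y] has the dot before Y: add [Y → . e a], [Y → . L]
  [Y → . L] has the dot before L: add [L → . x * a], [L → . e Y], [L → . *]
No further items can be added.

CLOSURE = { [L → . *], [L → . e Y], [L → . x * a], [L → e . Y], [Y → . L], [Y → . e a] }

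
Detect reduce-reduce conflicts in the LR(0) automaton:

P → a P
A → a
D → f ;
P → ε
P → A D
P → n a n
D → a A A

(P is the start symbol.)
Yes — I3: [A → a .] vs [P → .]

A reduce-reduce conflict occurs when an LR(0) state has two complete items [A → α .] and [B → β .] — both call for a reduction, and with no lookahead the parser cannot choose between them.

Augment with P' → P and build the canonical LR(0) collection (I0 = CLOSURE({[P' → . P]}), then GOTO on every symbol after a dot until no new states appear). It has 15 states:
  I0: { [A → . a], [P → . A D], [P → . a P], [P → . n a n], [P → .], [P' → . P] }  — shift, reduce
  I1: { [D → . a A A], [D → . f ;], [P → A . D] }  — shift
  I2: { [P' → P .] }  — accept
  I3: { [A → . a], [A → a .], [P → . A D], [P → . a P], [P → . n a n], [P → .], [P → a . P] }  — shift, 2 reduces
  I4: { [P → n . a n] }  — shift
  I5: { [P → n a . n] }  — shift
  I6: { [P → n a n .] }  — reduce
  I7: { [P → a P .] }  — reduce
  I8: { [P → A D .] }  — reduce
  I9: { [A → . a], [D → a . A A] }  — shift
  I10: { [D → f . ;] }  — shift
  I11: { [D → f ; .] }  — reduce
  I12: { [A → . a], [D → a A . A] }  — shift
  I13: { [A → a .] }  — reduce
  I14: { [D → a A A .] }  — reduce

I3 contains complete items [A → a .], [P → .] — reduce-reduce conflict.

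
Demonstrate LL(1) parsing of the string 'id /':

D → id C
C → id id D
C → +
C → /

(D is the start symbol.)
LL(1) parsing maintains a stack (initially the start symbol over $) and the input. At each step: if the stack top is a terminal, match it against the current input token; if it is a non-terminal N, replace it with the RHS of M[N, lookahead] (the unique production whose predict set contains the lookahead).

Stack is shown with the top on the left.

Stack   Input   Action
----------------------
D $     id / $  output D → id C
id C $  id / $  match 'id'
C $     / $     output C → /
/ $     / $     match '/'
$       $       accept

The string is accepted.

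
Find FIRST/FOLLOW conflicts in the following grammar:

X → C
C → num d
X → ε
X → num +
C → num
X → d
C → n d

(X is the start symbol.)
A FIRST/FOLLOW conflict occurs when a non-terminal N has a nullable alternative N → β (β ⇒* ε) and another alternative N → α with FIRST(α) ∩ FOLLOW(N) ≠ ∅: on such a lookahead the parser cannot decide between expanding α and letting N vanish via β.

Nullable non-terminals: X.
FIRST sets used below: FIRST(C) = { 'n', 'num' }

X: nullable alternative(s) X → ε; FOLLOW(X) = { $ }
  X → C: FIRST \ {ε} = { 'n', 'num' } — disjoint from FOLLOW(X)
  X → ε: FIRST \ {ε} = { } — this is the only nullable alternative, skip
  X → num +: FIRST \ {ε} = { 'num' } — disjoint from FOLLOW(X)
  X → d: FIRST \ {ε} = { 'd' } — disjoint from FOLLOW(X)

C has no nullable alternative, so no FIRST/FOLLOW check is needed there.

No FIRST/FOLLOW conflicts found.

Answer: No FIRST/FOLLOW conflicts.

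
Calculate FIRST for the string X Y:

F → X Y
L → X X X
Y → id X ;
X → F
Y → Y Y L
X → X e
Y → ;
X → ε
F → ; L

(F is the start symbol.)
FIRST sets of the non-terminals involved (from the grammar, by fixed-point iteration):
  FIRST(X) = { ';', 'e', 'id', ε }
  FIRST(Y) = { ';', 'id' }

To compute FIRST(X Y), process the symbols left to right:
Symbol X is a non-terminal. Add FIRST(X) \ {ε} = { ';', 'e', 'id' }
X is nullable (ε ∈ FIRST(X)), continue to the next symbol.
Symbol Y is a non-terminal. Add FIRST(Y) \ {ε} = { ';', 'id' }
Y is not nullable (ε ∉ FIRST(Y)), so stop here.
FIRST(X Y) = { ';', 'e', 'id' }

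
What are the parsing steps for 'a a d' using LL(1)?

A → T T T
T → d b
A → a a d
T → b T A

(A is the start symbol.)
LL(1) parsing maintains a stack (initially the start symbol over $) and the input. At each step: if the stack top is a terminal, match it against the current input token; if it is a non-terminal N, replace it with the RHS of M[N, lookahead] (the unique production whose predict set contains the lookahead).

Stack is shown with the top on the left.

Stack    Input    Action
------------------------
A $      a a d $  output A → a a d
a a d $  a a d $  match 'a'
a d $    a d $    match 'a'
d $      d $      match 'd'
$        $        accept

The string is accepted.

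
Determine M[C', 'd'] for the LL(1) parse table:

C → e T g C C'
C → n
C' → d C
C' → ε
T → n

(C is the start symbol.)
To find M[C', 'd'], we find productions for C' where 'd' is in the predict set (PREDICT(N → α) = (FIRST(α) \ {ε}) ∪ (FOLLOW(N) if α ⇒* ε)).

Relevant sets:
  FOLLOW(C') = { $, 'd' }

C' → d C: PREDICT = { 'd' }
  'd' is in predict set, so this production goes in M[C', 'd']
C' → ε: PREDICT = { $, 'd' }
  'd' is in predict set, so this production goes in M[C', 'd']

M[C', 'd'] = C' → d C, C' → ε  (a multiply-defined cell — the grammar is not LL(1))

Answer: C' → d C, C' → ε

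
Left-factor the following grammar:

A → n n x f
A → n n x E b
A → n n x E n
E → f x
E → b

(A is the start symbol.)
A → n n x A'
A' → f
A' → E A''
A'' → b
A'' → n
E → f x
E → b

Left-factoring transforms A → αβ₁ | αβ₂ into A → αA' and A' → β₁ | β₂
(α is the longest common prefix among the alternatives). Repeat until
no nonterminal has two alternatives with a common prefix.

Round 1: A has alternatives sharing prefix 'n n x'. Introduce A': A → n n x A'
  Add: A' → f
  Add: A' → E b
  Add: A' → E n

Round 2: A' has alternatives sharing prefix 'E'. Introduce A'': A' → E A''
  Add: A'' → b
  Add: A'' → n

No remaining common prefixes — done.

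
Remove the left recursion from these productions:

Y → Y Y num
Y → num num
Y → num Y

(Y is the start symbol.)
Y → num num Y'
Y → num Y Y'
Y' → Y num Y'
Y' → ε

Y is directly left-recursive. The standard transformation for
  A → A α₁ | ... | A α_m | β₁ | ... | β_n
is
  A  → β₁ A' | ... | β_n A'
  A' → α₁ A' | ... | α_m A' | ε

Y → num num becomes Y → num num Y'
Y → num Y becomes Y → num Y Y'
Y → Y Y num becomes Y' → Y num Y'
Add Y' → ε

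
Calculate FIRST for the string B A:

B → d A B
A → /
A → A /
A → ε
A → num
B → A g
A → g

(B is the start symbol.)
{ '/', 'd', 'g', 'num' }

FIRST sets of the non-terminals involved (from the grammar, by fixed-point iteration):
  FIRST(B) = { '/', 'd', 'g', 'num' }

To compute FIRST(B A), process the symbols left to right:
Symbol B is a non-terminal. Add FIRST(B) \ {ε} = { '/', 'd', 'g', 'num' }
B is not nullable (ε ∉ FIRST(B)), so stop here.
FIRST(B A) = { '/', 'd', 'g', 'num' }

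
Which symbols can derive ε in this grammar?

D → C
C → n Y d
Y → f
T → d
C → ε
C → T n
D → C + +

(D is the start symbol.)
{ 'C', 'D' }

A non-terminal is nullable if it can derive ε (the empty string): either it has an ε-production, or it has a production whose right-hand side consists entirely of nullable non-terminals.

ε-productions: C → ε
So C is immediately nullable.
D → C: every symbol on the right is nullable, so D is nullable too.
No further non-terminal can be added: every production for the remaining non-terminals contains a terminal or a non-nullable non-terminal.
Nullable = { 'C', 'D' }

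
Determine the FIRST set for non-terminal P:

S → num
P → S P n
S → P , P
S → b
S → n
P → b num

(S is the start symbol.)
FIRST sets of the other non-terminals involved (by the same procedure, iterated to a fixed point):
  FIRST(S) = { 'b', 'n', 'num' }

From P → S P n:
  - S is a non-terminal: add FIRST(S) \ {ε} = { 'b', 'n', 'num' }
    S is not nullable, so stop
From P → b num:
  - b is a terminal: add 'b' and stop

Collecting: FIRST(P) = { 'b', 'n', 'num' }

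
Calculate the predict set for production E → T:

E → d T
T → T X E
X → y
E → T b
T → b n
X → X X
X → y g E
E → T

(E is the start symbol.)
{ 'b' }

PREDICT(E → T) = (FIRST(RHS) \ {ε}) ∪ (FOLLOW(E) if ε ∈ FIRST(RHS), i.e. RHS ⇒* ε)
FIRST(T) = { 'b' }
FIRST(T) = { 'b' }
ε ∉ FIRST(T), so FOLLOW(E) is not added.
PREDICT(E → T) = { 'b' }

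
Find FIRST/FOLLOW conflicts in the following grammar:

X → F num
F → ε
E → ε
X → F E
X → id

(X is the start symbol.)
Nullable non-terminals: E, F, X.
FIRST sets used below: FIRST(F) = { ε }, FIRST(E) = { ε }
E has a nullable alternative but only one production, so nothing to check.
F has a nullable alternative but only one production, so nothing to check.

X: nullable alternative(s) X → F E; FOLLOW(X) = { $ }
  X → F num: FIRST \ {ε} = { 'num' } — disjoint from FOLLOW(X)
  X → F E: FIRST \ {ε} = { } — this is the only nullable alternative, skip
  X → id: FIRST \ {ε} = { 'id' } — disjoint from FOLLOW(X)

No FIRST/FOLLOW conflicts found.

Answer: No FIRST/FOLLOW conflicts.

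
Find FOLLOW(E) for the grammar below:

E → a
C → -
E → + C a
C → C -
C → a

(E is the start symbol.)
To compute FOLLOW(E), find every occurrence of E on a right-hand side N → α E β: add FIRST(β) \ {ε}, and if β is empty or nullable also add FOLLOW(N). Iterate to a fixed point.

E is the start symbol, so $ ∈ FOLLOW(E).
E does not occur on any right-hand side.

Taking the union: FOLLOW(E) = { $ }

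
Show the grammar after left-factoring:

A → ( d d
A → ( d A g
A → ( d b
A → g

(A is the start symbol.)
A → ( d A'
A' → d
A' → A g
A' → b
A → g

Left-factoring transforms A → αβ₁ | αβ₂ into A → αA' and A' → β₁ | β₂
(α is the longest common prefix among the alternatives). Repeat until
no nonterminal has two alternatives with a common prefix.

Round 1: A has alternatives sharing prefix '( d'. Introduce A': A → ( d A'
  Add: A' → d
  Add: A' → A g
  Add: A' → b

No remaining common prefixes — done.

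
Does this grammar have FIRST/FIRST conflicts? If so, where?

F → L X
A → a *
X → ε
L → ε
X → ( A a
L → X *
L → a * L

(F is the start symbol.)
FIRST sets of the non-terminals at (or reachable through a nullable prefix from) the front of some alternative:
  FIRST(X) = { '(', ε }

Productions for X:
  X → ε: FIRST = { ε }
  X → ( A a: FIRST = { '(' }
Productions for L:
  L → ε: FIRST = { ε }
  L → X *: FIRST = { '(', '*' }
  L → a * L: FIRST = { 'a' }
F, A have only one production, so no FIRST/FIRST conflict is possible there.

All alternatives of each non-terminal have pairwise disjoint FIRST sets.

Answer: No FIRST/FIRST conflicts.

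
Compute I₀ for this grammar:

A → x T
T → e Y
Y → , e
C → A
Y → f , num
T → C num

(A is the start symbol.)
{ [A → . x T], [A' → . A] }

First, augment the grammar with A' → A
I₀ = CLOSURE({ [A' → . A] }):
  [A' → . A] has the dot before A: add [A → . x T]
No further items can be added.

I₀ = { [A → . x T], [A' → . A] }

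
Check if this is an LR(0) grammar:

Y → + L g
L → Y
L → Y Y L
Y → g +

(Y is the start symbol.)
A grammar is LR(0) if no state in the canonical LR(0) collection has:
  - both a shift item (dot before a terminal) and a complete item (shift-reduce conflict), or
  - two or more complete items (reduce-reduce conflict; the accept item [Y' → Y .] counts as a complete item here).

Augment with Y' → Y and build the canonical LR(0) collection (I0 = CLOSURE({[Y' → . Y]}), then GOTO on every symbol after a dot until no new states appear). It has 10 states:
  I0: { [Y → . + L g], [Y → . g +], [Y' → . Y] }  — shift
  I1: { [L → . Y Y L], [L → . Y], [Y → + . L g], [Y → . + L g], [Y → . g +] }  — shift
  I2: { [Y' → Y .] }  — accept
  I3: { [Y → g . +] }  — shift
  I4: { [Y → g + .] }  — reduce
  I5: { [Y → + L . g] }  — shift
  I6: { [L → Y . Y L], [L → Y .], [Y → . + L g], [Y → . g +] }  — shift, reduce
  I7: { [L → . Y Y L], [L → . Y], [L → Y Y . L], [Y → . + L g], [Y → . g +] }  — shift
  I8: { [L → Y Y L .] }  — reduce
  I9: { [Y → + L g .] }  — reduce

Conflict in state I6:
  Shift-reduce conflict between [L → Y .] and [Y → . + L g]
So the grammar is NOT LR(0).

Answer: No. Shift-reduce conflict between [L → Y .] and [Y → . + L g]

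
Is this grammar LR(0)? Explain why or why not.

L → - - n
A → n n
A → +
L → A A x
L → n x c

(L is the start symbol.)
Yes, the grammar is LR(0)

Augment with L' → L and build the canonical LR(0) collection (I0 = CLOSURE({[L' → . L]}), then GOTO on every symbol after a dot until no new states appear). It has 14 states:
  I0: { [A → . +], [A → . n n], [L → . - - n], [L → . A A x], [L → . n x c], [L' → . L] }  — shift
  I1: { [A → + .] }  — reduce
  I2: { [L → - . - n] }  — shift
  I3: { [A → . +], [A → . n n], [L → A . A x] }  — shift
  I4: { [L' → L .] }  — accept
  I5: { [A → n . n], [L → n . x c] }  — shift
  I6: { [A → n n .] }  — reduce
  I7: { [L → n x . c] }  — shift
  I8: { [L → n x c .] }  — reduce
  I9: { [L → A A . x] }  — shift
  I10: { [A → n . n] }  — shift
  I11: { [L → A A x .] }  — reduce
  I12: { [L → - - . n] }  — shift
  I13: { [L → - - n .] }  — reduce

Every state is either a pure shift/goto state or contains exactly one complete item and nothing to shift — no conflicts. The grammar is LR(0).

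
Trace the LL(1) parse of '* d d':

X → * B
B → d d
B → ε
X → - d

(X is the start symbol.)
LL(1) parsing maintains a stack (initially the start symbol over $) and the input. At each step: if the stack top is a terminal, match it against the current input token; if it is a non-terminal N, replace it with the RHS of M[N, lookahead] (the unique production whose predict set contains the lookahead).

Stack is shown with the top on the left.

Stack  Input    Action
----------------------
X $    * d d $  output X → * B
* B $  * d d $  match '*'
B $    d d $    output B → d d
d d $  d d $    match 'd'
d $    d $      match 'd'
$      $        accept

The string is accepted.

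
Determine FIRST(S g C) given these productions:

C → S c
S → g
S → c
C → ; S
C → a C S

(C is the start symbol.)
FIRST sets of the non-terminals involved (from the grammar, by fixed-point iteration):
  FIRST(S) = { 'c', 'g' }

To compute FIRST(S g C), process the symbols left to right:
Symbol S is a non-terminal. Add FIRST(S) \ {ε} = { 'c', 'g' }
S is not nullable (ε ∉ FIRST(S)), so stop here.
FIRST(S g C) = { 'c', 'g' }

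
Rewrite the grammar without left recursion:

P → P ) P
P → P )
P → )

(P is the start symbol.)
P is directly left-recursive. The standard transformation for
  A → A α₁ | ... | A α_m | β₁ | ... | β_n
is
  A  → β₁ A' | ... | β_n A'
  A' → α₁ A' | ... | α_m A' | ε

P → ) becomes P → ) P'
P → P ) P becomes P' → ) P P'
P → P ) becomes P' → ) P'
Add P' → ε

Resulting grammar:
P → ) P'
P' → ) P P'
P' → ) P'
P' → ε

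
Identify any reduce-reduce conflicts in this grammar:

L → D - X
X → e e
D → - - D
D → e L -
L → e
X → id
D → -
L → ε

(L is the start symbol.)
Yes — I4: [L → .] vs [L → e .]

Augment with L' → L and build the canonical LR(0) collection (I0 = CLOSURE({[L' → . L]}), then GOTO on every symbol after a dot until no new states appear). It has 15 states:
  I0: { [D → . - - D], [D → . -], [D → . e L -], [L → . D - X], [L → . e], [L → .], [L' → . L] }  — shift, reduce
  I1: { [D → - . - D], [D → - .] }  — shift, reduce
  I2: { [L → D . - X] }  — shift
  I3: { [L' → L .] }  — accept
  I4: { [D → . - - D], [D → . -], [D → . e L -], [D → e . L -], [L → . D - X], [L → . e], [L → .], [L → e .] }  — shift, 2 reduces
  I5: { [D → e L . -] }  — shift
  I6: { [D → e L - .] }  — reduce
  I7: { [L → D - . X], [X → . e e], [X → . id] }  — shift
  I8: { [L → D - X .] }  — reduce
  I9: { [X → e . e] }  — shift
  I10: { [X → id .] }  — reduce
  I11: { [X → e e .] }  — reduce
  I12: { [D → - - . D], [D → . - - D], [D → . -], [D → . e L -] }  — shift
  I13: { [D → - - D .] }  — reduce
  I14: { [D → . - - D], [D → . -], [D → . e L -], [D → e . L -], [L → . D - X], [L → . e], [L → .] }  — shift, reduce

I4 contains complete items [L → .], [L → e .] — reduce-reduce conflict.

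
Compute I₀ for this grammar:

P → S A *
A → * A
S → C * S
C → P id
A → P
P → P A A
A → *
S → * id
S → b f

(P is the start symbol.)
First, augment the grammar with P' → P
I₀ = CLOSURE({ [P' → . P] }):
  [P' → . P] has the dot before P: add [P → . S A *], [P → . P A A]
  [P → . S A *] has the dot before S: add [S → . C * S], [S → . * id], [S → . b f]
  [S → . C * S] has the dot before C: add [C → . P id]
No further items can be added.

I₀ = { [C → . P id], [P → . P A A], [P → . S A *], [P' → . P], [S → . * id], [S → . C * S], [S → . b f] }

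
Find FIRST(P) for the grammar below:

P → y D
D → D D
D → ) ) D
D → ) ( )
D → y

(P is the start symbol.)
{ 'y' }

From P → y D:
  - y is a terminal: add 'y' and stop

Collecting: FIRST(P) = { 'y' }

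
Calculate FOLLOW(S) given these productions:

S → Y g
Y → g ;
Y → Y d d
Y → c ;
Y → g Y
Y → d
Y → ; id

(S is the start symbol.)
S is the start symbol, so $ ∈ FOLLOW(S).
S does not occur on any right-hand side.

Taking the union: FOLLOW(S) = { $ }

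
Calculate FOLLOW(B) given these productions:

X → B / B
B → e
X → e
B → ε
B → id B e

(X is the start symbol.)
In X → B / B: B is followed by '/' B, add FIRST('/' B) \ {ε} = { '/' }
In X → B / B: B is at the end, add FOLLOW(X)
In B → id B e: B is followed by e, add FIRST(e) \ {ε} = { 'e' }

The FOLLOW sets referred to above (computed the same way, to a fixed point):
  FOLLOW(X) = { $ }

Taking the union: FOLLOW(B) = { $, '/', 'e' }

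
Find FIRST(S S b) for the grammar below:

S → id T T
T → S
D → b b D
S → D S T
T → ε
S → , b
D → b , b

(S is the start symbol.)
FIRST sets of the non-terminals involved (from the grammar, by fixed-point iteration):
  FIRST(S) = { ',', 'b', 'id' }

To compute FIRST(S S b), process the symbols left to right:
Symbol S is a non-terminal. Add FIRST(S) \ {ε} = { ',', 'b', 'id' }
S is not nullable (ε ∉ FIRST(S)), so stop here.
FIRST(S S b) = { ',', 'b', 'id' }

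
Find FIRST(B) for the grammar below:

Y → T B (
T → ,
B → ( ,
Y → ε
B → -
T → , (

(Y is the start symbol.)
From B → ( ,:
  - '(' is a terminal: add '(' and stop
From B → -:
  - '-' is a terminal: add '-' and stop

Collecting: FIRST(B) = { '(', '-' }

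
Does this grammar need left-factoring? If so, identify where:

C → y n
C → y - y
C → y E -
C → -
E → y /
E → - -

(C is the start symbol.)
Left-factoring is needed when two productions for the same non-terminal
share a common prefix on the right-hand side.

Productions for C:
  C → y n
  C → y - y
  C → y E -
  C → -
Productions for E:
  E → y /
  E → - -

Found common prefix 'y' in productions for C

Answer: Yes, C has productions with common prefix 'y'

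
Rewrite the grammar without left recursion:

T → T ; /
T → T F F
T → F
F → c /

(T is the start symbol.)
T → F T'
T' → ; / T'
T' → F F T'
T' → ε
F → c /

T is directly left-recursive. The standard transformation for
  A → A α₁ | ... | A α_m | β₁ | ... | β_n
is
  A  → β₁ A' | ... | β_n A'
  A' → α₁ A' | ... | α_m A' | ε

T → F becomes T → F T'
T → T ; / becomes T' → ; / T'
T → T F F becomes T' → F F T'
Add T' → ε

Productions for other non-terminals are unchanged:
  F → c /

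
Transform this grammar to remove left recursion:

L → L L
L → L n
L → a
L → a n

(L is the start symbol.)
L is directly left-recursive. The standard transformation for
  A → A α₁ | ... | A α_m | β₁ | ... | β_n
is
  A  → β₁ A' | ... | β_n A'
  A' → α₁ A' | ... | α_m A' | ε

L → a becomes L → a L'
L → a n becomes L → a n L'
L → L L becomes L' → L L'
L → L n becomes L' → n L'
Add L' → ε

Resulting grammar:
L → a L'
L → a n L'
L' → L L'
L' → n L'
L' → ε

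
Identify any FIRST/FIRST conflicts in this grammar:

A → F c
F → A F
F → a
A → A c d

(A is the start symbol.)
Yes. A → F c / A → A c d on { 'a' }; F → A F / F → a on { 'a' }

FIRST sets of the non-terminals at (or reachable through a nullable prefix from) the front of some alternative:
  FIRST(F) = { 'a' }
  FIRST(A) = { 'a' }

Productions for A:
  A → F c: FIRST = { 'a' }
  A → A c d: FIRST = { 'a' }
Productions for F:
  F → A F: FIRST = { 'a' }
  F → a: FIRST = { 'a' }

Conflict for A: A → F c and A → A c d
  Overlap: { 'a' }
Conflict for F: F → A F and F → a
  Overlap: { 'a' }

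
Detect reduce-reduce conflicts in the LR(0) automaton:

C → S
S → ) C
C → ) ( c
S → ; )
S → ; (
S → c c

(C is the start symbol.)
No reduce-reduce conflicts

Augment with C' → C and build the canonical LR(0) collection (I0 = CLOSURE({[C' → . C]}), then GOTO on every symbol after a dot until no new states appear). It has 12 states:
  I0: { [C → . ) ( c], [C → . S], [C' → . C], [S → . ) C], [S → . ; (], [S → . ; )], [S → . c c] }  — shift
  I1: { [C → ) . ( c], [C → . ) ( c], [C → . S], [S → ) . C], [S → . ) C], [S → . ; (], [S → . ; )], [S → . c c] }  — shift
  I2: { [S → ; . (], [S → ; . )] }  — shift
  I3: { [C' → C .] }  — accept
  I4: { [C → S .] }  — reduce
  I5: { [S → c . c] }  — shift
  I6: { [S → c c .] }  — reduce
  I7: { [S → ; ( .] }  — reduce
  I8: { [S → ; ) .] }  — reduce
  I9: { [C → ) ( . c] }  — shift
  I10: { [S → ) C .] }  — reduce
  I11: { [C → ) ( c .] }  — reduce

No state contains more than one complete item.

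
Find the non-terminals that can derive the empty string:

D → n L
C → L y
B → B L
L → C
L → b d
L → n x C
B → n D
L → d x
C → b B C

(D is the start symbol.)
A non-terminal is nullable if it can derive ε (the empty string): either it has an ε-production, or it has a production whose right-hand side consists entirely of nullable non-terminals.

There are no ε-productions, so no non-terminal can derive ε.
No non-terminals are nullable.

Answer: None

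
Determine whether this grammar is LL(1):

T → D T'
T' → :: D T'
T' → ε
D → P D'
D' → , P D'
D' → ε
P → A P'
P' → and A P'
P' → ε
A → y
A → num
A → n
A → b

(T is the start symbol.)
Yes, the grammar is LL(1).

A grammar is LL(1) if for each non-terminal N with multiple productions, the predict sets of those productions are pairwise disjoint, where PREDICT(N → α) = (FIRST(α) \ {ε}) ∪ (FOLLOW(N) if α ⇒* ε).

Relevant sets:
  FOLLOW(T') = { $ }
  FOLLOW(D') = { $, '::' }
  FOLLOW(P') = { $, ',', '::' }

For T':
  PREDICT(T' → :: D T') = { '::' }
  PREDICT(T' → ε) = { $ }
For D':
  PREDICT(D' → ',' P D') = { ',' }
  PREDICT(D' → ε) = { $, '::' }
For P':
  PREDICT(P' → and A P') = { 'and' }
  PREDICT(P' → ε) = { $, ',', '::' }
For A:
  PREDICT(A → y) = { 'y' }
  PREDICT(A → num) = { 'num' }
  PREDICT(A → n) = { 'n' }
  PREDICT(A → b) = { 'b' }
T, D, P have a single production, so nothing to check there.

All predict sets are disjoint. The grammar IS LL(1).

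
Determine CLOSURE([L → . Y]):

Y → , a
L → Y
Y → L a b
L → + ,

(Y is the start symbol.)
{ [L → . + ,], [L → . Y], [Y → . , a], [Y → . L a b] }

To compute CLOSURE, for each item [A → α.Bβ] where B is a non-terminal, add [B → .γ] for all productions B → γ; repeat for the newly added items until nothing changes.

Start with: [L → . Y]
  [L → . Y] has the dot before Y: add [Y → . , a], [Y → . L a b]
  [Y → . L a b] has the dot before L: add [L → . + ,]
No further items can be added.

CLOSURE = { [L → . + ,], [L → . Y], [Y → . , a], [Y → . L a b] }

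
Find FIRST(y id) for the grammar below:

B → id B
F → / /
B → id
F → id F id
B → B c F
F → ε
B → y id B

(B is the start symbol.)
To compute FIRST(y id), process the symbols left to right:
Symbol y is a terminal. Add 'y' and stop.
FIRST(y id) = { 'y' }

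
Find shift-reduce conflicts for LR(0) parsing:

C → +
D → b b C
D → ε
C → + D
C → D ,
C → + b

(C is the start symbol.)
Augment with C' → C and build the canonical LR(0) collection (I0 = CLOSURE({[C' → . C]}), then GOTO on every symbol after a dot until no new states appear). It has 10 states:
  I0: { [C → . + D], [C → . + b], [C → . +], [C → . D ,], [C' → . C], [D → . b b C], [D → .] }  — shift, reduce
  I1: { [C → + . D], [C → + . b], [C → + .], [D → . b b C], [D → .] }  — shift, 2 reduces
  I2: { [C' → C .] }  — accept
  I3: { [C → D . ,] }  — shift
  I4: { [D → b . b C] }  — shift
  I5: { [C → . + D], [C → . + b], [C → . +], [C → . D ,], [D → . b b C], [D → .], [D → b b . C] }  — shift, reduce
  I6: { [D → b b C .] }  — reduce
  I7: { [C → D , .] }  — reduce
  I8: { [C → + D .] }  — reduce
  I9: { [C → + b .], [D → b . b C] }  — shift, reduce

I0 contains reduce item [D → .] and shift items [C → . +], [C → . + D], [C → . + b], [D → . b b C] — shift-reduce conflict.
I1 contains reduce items [C → + .], [D → .] and shift items [C → + . b], [D → . b b C] — shift-reduce conflict.
I5 contains reduce item [D → .] and shift items [C → . +], [C → . + D], [C → . + b], [D → . b b C] — shift-reduce conflict.
I9 contains reduce item [C → + b .] and shift item [D → b . b C] — shift-reduce conflict.

Answer: Yes — I0: [D → .] vs [C → . +]; I1: [C → + .] vs [C → + . b]; I5: [D → .] vs [C → . +]; I9: [C → + b .] vs [D → b . b C]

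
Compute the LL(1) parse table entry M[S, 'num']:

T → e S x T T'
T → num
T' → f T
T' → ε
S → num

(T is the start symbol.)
To find M[S, 'num'], we find productions for S where 'num' is in the predict set (PREDICT(N → α) = (FIRST(α) \ {ε}) ∪ (FOLLOW(N) if α ⇒* ε)).

S → num: PREDICT = { 'num' }
  'num' is in predict set, so this production goes in M[S, 'num']

M[S, 'num'] = S → num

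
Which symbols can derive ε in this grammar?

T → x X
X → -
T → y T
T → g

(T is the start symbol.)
None

A non-terminal is nullable if it can derive ε (the empty string): either it has an ε-production, or it has a production whose right-hand side consists entirely of nullable non-terminals.

There are no ε-productions, so no non-terminal can derive ε.
No non-terminals are nullable.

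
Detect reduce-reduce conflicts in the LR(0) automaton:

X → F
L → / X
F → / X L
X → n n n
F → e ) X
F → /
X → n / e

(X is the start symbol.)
No reduce-reduce conflicts

A reduce-reduce conflict occurs when an LR(0) state has two complete items [A → α .] and [B → β .] — both call for a reduction, and with no lookahead the parser cannot choose between them.

Augment with X' → X and build the canonical LR(0) collection (I0 = CLOSURE({[X' → . X]}), then GOTO on every symbol after a dot until no new states appear). It has 16 states:
  I0: { [F → . / X L], [F → . /], [F → . e ) X], [X → . F], [X → . n / e], [X → . n n n], [X' → . X] }  — shift
  I1: { [F → . / X L], [F → . /], [F → . e ) X], [F → / . X L], [F → / .], [X → . F], [X → . n / e], [X → . n n n] }  — shift, reduce
  I2: { [X → F .] }  — reduce
  I3: { [X' → X .] }  — accept
  I4: { [F → e . ) X] }  — shift
  I5: { [X → n . / e], [X → n . n n] }  — shift
  I6: { [X → n / . e] }  — shift
  I7: { [X → n n . n] }  — shift
  I8: { [X → n n n .] }  — reduce
  I9: { [X → n / e .] }  — reduce
  I10: { [F → . / X L], [F → . /], [F → . e ) X], [F → e ) . X], [X → . F], [X → . n / e], [X → . n n n] }  — shift
  I11: { [F → e ) X .] }  — reduce
  I12: { [F → / X . L], [L → . / X] }  — shift
  I13: { [F → . / X L], [F → . /], [F → . e ) X], [L → / . X], [X → . F], [X → . n / e], [X → . n n n] }  — shift
  I14: { [F → / X L .] }  — reduce
  I15: { [L → / X .] }  — reduce

No state contains more than one complete item.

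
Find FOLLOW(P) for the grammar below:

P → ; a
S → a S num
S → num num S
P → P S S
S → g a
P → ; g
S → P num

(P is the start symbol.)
To compute FOLLOW(P), find every occurrence of P on a right-hand side N → α P β: add FIRST(β) \ {ε}, and if β is empty or nullable also add FOLLOW(N). Iterate to a fixed point.

P is the start symbol, so $ ∈ FOLLOW(P).
In P → P S S: P is followed by S S, add FIRST(S S) \ {ε} = { ';', 'a', 'g', 'num' }
In S → P num: P is followed by num, add FIRST(num) \ {ε} = { 'num' }

Taking the union: FOLLOW(P) = { $, ';', 'a', 'g', 'num' }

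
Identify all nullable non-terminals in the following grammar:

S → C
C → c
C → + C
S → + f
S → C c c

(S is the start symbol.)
A non-terminal is nullable if it can derive ε (the empty string): either it has an ε-production, or it has a production whose right-hand side consists entirely of nullable non-terminals.

There are no ε-productions, so no non-terminal can derive ε.
No non-terminals are nullable.

Answer: None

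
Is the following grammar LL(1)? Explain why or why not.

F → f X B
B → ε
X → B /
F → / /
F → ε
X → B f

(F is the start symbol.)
A grammar is LL(1) if for each non-terminal N with multiple productions, the predict sets of those productions are pairwise disjoint, where PREDICT(N → α) = (FIRST(α) \ {ε}) ∪ (FOLLOW(N) if α ⇒* ε).

Relevant sets:
  FIRST(B) = { ε }
  FOLLOW(F) = { $ }

For F:
  PREDICT(F → f X B) = { 'f' }
  PREDICT(F → '/' '/') = { '/' }
  PREDICT(F → ε) = { $ }
For X:
  PREDICT(X → B '/') = { '/' }
  PREDICT(X → B f) = { 'f' }
B has a single production, so nothing to check there.

All predict sets are disjoint. The grammar IS LL(1).

Answer: Yes, the grammar is LL(1).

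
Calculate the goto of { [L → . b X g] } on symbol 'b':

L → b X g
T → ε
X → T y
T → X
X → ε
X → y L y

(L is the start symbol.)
{ [L → b . X g], [T → . X], [T → .], [X → . T y], [X → . y L y], [X → .] }

GOTO(I, 'b') = CLOSURE({ [A → αX.β] : [A → α.Xβ] ∈ I, X = 'b' })

Items with dot before 'b', with the dot advanced:
  [L → . b X g] → [L → b . X g]
Closure of the advanced items:
  [L → b . X g] has the dot before X: add [X → . T y], [X → .], [X → . y L y]
  [X → . T y] has the dot before T: add [T → .], [T → . X]

GOTO = { [L → b . X g], [T → . X], [T → .], [X → . T y], [X → . y L y], [X → .] }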